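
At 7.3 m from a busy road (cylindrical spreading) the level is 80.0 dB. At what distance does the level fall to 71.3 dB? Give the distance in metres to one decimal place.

For a line source L₁ − L₂ = 10·log₁₀(r₂/r₁), so r₂ = r₁·10^((L₁−L₂)/10).
r₂ = 7.3·10^((80.0−71.3)/10) = 7.3·10^(8.7/10) = 54.12 m.

54.1 m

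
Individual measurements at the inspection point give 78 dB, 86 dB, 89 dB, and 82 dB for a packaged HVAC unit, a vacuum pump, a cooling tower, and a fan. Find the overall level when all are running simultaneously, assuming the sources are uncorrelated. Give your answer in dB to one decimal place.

91.5 dB

Incoherent sources combine by intensity addition: L_total = 10·log₁₀(Σ 10^(L_i/10)).
Σ 10^(L/10) = 10^(78/10) + 10^(86/10) + 10^(89/10) + 10^(82/10) = 1.414e+09.
L_total = 10·log₁₀(1.414e+09) = 91.50 dB.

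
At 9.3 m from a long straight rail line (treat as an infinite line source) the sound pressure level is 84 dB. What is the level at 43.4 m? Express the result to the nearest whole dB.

77 dB

Line-source attenuation: ΔL = 10·log₁₀(r₂/r₁) = 10·log₁₀(43.4/9.3) = 6.690 dB.
L₂ = 84 − 10·log₁₀(43.4/9.3) = 84 − 6.690 = 77.31 dB.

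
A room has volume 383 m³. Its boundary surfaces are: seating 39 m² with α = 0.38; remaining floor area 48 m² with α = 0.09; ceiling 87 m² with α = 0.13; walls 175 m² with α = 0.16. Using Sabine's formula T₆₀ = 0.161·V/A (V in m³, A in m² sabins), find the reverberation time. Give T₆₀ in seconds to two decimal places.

Summing Sᵢαᵢ: 39·0.38 + 48·0.09 + 87·0.13 + 175·0.16 = 58.45 m².
T₆₀ = 0.161 × 383 / 58.45 = 1.055 s.

1.05 s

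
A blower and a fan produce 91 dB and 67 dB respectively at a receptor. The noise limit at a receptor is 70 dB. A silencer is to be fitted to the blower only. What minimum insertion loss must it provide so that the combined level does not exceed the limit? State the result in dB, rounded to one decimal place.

24.0 dB

The untreated sources together contribute 10^(67/10) = 5.012e+06, i.e. 67.00 dB.
To meet 70 dB overall, the treated blower may contribute at most 10^(70/10) − 5.012e+06 = 4.988e+06, i.e. 66.98 dB.
Required insertion loss = 91 − 66.98 = 24.02 dB.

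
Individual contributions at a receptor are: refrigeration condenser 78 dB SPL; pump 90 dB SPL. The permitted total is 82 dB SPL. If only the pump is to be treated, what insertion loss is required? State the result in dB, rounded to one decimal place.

Fixed contribution from the other source: Σ 10^(L/10) = 10^(78/10) = 6.310e+07 (78.00 dB SPL).
The limit corresponds to 10^(82/10) = 1.585e+08; subtracting the fixed part leaves 9.539e+07 for the pump, i.e. 79.80 dB SPL.
Required insertion loss = 90 − 79.80 = 10.20 dB.

10.2 dB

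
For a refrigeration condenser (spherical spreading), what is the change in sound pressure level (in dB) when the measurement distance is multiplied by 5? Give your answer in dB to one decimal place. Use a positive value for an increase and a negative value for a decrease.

Point-source spreading: ΔL = −20·log₁₀(r₂/r₁).
ΔL = −20·log₁₀(5) = -13.98 dB.

-14.0 dB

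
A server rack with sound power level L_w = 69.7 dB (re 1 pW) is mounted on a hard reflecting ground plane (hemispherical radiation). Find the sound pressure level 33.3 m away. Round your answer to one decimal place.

Free-field hemispherical radiation: L_p = L_w − 10·log₁₀(2π·r²), r = 33.3 m.
2π·r² = 6967 m², 10·log₁₀ of that is 38.431 dB.
L_p = 69.7 − 38.431 = 31.27 dB.

31.3 dB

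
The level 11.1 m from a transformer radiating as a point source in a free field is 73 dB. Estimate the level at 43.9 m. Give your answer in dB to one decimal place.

61.1 dB

Spherical spreading from a point source gives a 20·log₁₀(r₂/r₁) drop.
L₂ = 73 − 20·log₁₀(43.9/11.1) = 73 − 11.943 = 61.06 dB.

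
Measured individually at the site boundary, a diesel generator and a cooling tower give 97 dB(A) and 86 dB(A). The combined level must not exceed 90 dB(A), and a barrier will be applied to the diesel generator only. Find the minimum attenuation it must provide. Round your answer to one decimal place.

Fixed contribution from the other source: Σ 10^(L/10) = 10^(86/10) = 3.981e+08 (86.00 dB(A)).
The limit corresponds to 10^(90/10) = 1.000e+09; subtracting the fixed part leaves 6.019e+08 for the diesel generator, i.e. 87.80 dB(A).
Required insertion loss = 97 − 87.80 = 9.20 dB.

9.2 dB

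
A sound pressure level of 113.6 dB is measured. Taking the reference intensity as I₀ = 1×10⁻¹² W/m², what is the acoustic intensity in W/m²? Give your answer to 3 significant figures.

0.229 W/m²

L = 10·log₁₀(I/I₀) ⇒ I = I₀·10^(L/10) = 10⁻¹² × 10^11.36.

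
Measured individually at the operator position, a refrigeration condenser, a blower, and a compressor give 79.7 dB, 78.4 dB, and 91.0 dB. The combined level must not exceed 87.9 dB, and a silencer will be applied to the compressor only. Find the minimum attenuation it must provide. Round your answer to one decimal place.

Fixed contribution from the other sources: Σ 10^(L/10) = 10^(79.7/10) + 10^(78.4/10) = 1.625e+08 (82.11 dB).
The limit corresponds to 10^(87.9/10) = 6.166e+08; subtracting the fixed part leaves 4.541e+08 for the compressor, i.e. 86.57 dB.
So the compressor must be reduced from 91.0 to 86.57 dB: IL = 4.43 dB.

4.4 dB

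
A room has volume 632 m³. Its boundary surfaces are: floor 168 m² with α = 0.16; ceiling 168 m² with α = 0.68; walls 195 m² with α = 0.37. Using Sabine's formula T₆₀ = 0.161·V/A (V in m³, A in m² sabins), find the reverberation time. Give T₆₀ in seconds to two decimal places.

Summing Sᵢαᵢ: 168·0.16 + 168·0.68 + 195·0.37 = 213.27 m².
T₆₀ = 0.161·V/A = 0.161·632/213.27 = 0.477 s.

0.48 s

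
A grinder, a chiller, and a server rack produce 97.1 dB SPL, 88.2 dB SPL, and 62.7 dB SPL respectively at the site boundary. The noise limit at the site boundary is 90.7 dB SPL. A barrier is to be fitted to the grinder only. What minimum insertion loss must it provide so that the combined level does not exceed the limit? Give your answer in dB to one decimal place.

Everything except the grinder sums to 10^(88.2/10) + 10^(62.7/10) = 6.626e+08 in linear terms, 88.21 dB SPL.
To meet 90.7 dB SPL overall, the treated grinder may contribute at most 10^(90.7/10) − 6.626e+08 = 5.123e+08, i.e. 87.10 dB SPL.
Required insertion loss = 97.1 − 87.10 = 10.00 dB.

10.0 dB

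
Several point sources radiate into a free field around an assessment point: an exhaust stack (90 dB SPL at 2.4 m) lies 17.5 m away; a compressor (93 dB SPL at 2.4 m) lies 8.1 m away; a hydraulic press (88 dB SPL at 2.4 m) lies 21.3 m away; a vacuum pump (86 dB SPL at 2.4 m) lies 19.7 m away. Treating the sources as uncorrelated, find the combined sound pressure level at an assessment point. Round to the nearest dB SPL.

Propagate each source to the receiver with L = L_ref − 20·log₁₀(r/r_ref), then add intensities.
exhaust stack: 90 − 20·log₁₀(17.5/2.4) = 90 − 17.26 = 72.74 dB SPL.
compressor: 93 − 20·log₁₀(8.1/2.4) = 93 − 10.57 = 82.43 dB SPL.
hydraulic press: 88 − 20·log₁₀(21.3/2.4) = 88 − 18.96 = 69.04 dB SPL.
vacuum pump: 86 − 20·log₁₀(19.7/2.4) = 86 − 18.29 = 67.71 dB SPL.
Σ 10^(L/10) = 2.079e+08 → L_total = 10·log₁₀(2.079e+08) = 83.18 dB SPL.

83 dB SPL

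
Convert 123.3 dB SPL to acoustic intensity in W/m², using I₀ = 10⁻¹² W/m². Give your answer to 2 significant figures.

I = I₀·10^(L/10) = 10⁻¹² × 10^(123.3/10) = 10^(0.330).

2.1 W/m²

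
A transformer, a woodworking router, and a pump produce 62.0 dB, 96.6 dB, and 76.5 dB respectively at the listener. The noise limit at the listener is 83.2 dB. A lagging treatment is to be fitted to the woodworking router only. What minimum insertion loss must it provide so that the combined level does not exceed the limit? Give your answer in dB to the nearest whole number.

The untreated sources together contribute 10^(62.0/10) + 10^(76.5/10) = 4.625e+07, i.e. 76.65 dB.
The limit corresponds to 10^(83.2/10) = 2.089e+08; subtracting the fixed part leaves 1.627e+08 for the woodworking router, i.e. 82.11 dB.
So the woodworking router must be reduced from 96.6 to 82.11 dB: IL = 14.49 dB.

14 dB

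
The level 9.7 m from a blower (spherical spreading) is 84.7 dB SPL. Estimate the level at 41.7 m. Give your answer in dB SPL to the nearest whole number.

72 dB SPL

For a point source, L₂ = L₁ − 20·log₁₀(r₂/r₁).
L₂ = 84.7 − 20·log₁₀(41.7/9.7) = 84.7 − 12.667 = 72.03 dB SPL.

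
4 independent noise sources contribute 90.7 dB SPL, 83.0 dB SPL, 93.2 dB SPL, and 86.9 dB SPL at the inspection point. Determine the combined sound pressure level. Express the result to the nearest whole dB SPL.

96 dB SPL

For uncorrelated sources the intensities add, so convert each level to linear form, sum, and take 10·log₁₀ of the total.
Σ 10^(L/10) = 10^(90.7/10) + 10^(83.0/10) + 10^(93.2/10) + 10^(86.9/10) = 3.953e+09.
L_total = 10·log₁₀(3.953e+09) = 95.97 dB SPL.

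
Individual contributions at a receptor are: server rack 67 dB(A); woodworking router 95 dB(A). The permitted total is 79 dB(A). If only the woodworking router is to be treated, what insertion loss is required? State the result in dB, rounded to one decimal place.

16.3 dB

The untreated sources together contribute 10^(67/10) = 5.012e+06, i.e. 67.00 dB(A).
The limit corresponds to 10^(79/10) = 7.943e+07; subtracting the fixed part leaves 7.442e+07 for the woodworking router, i.e. 78.72 dB(A).
Required insertion loss = 95 − 78.72 = 16.28 dB.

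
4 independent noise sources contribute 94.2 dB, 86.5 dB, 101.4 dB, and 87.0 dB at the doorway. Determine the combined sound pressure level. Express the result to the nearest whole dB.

Incoherent sources combine by intensity addition: L_total = 10·log₁₀(Σ 10^(L_i/10)).
Σ 10^(L/10) = 10^(94.2/10) + 10^(86.5/10) + 10^(101.4/10) + 10^(87.0/10) = 1.738e+10.
L_total = 10·log₁₀(1.738e+10) = 102.40 dB.

102 dB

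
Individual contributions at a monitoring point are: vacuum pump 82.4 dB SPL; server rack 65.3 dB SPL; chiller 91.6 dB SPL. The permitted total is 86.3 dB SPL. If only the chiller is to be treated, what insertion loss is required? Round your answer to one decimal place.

Fixed contribution from the other sources: Σ 10^(L/10) = 10^(82.4/10) + 10^(65.3/10) = 1.772e+08 (82.48 dB SPL).
To meet 86.3 dB SPL overall, the treated chiller may contribute at most 10^(86.3/10) − 1.772e+08 = 2.494e+08, i.e. 83.97 dB SPL.
So the chiller must be reduced from 91.6 to 83.97 dB SPL: IL = 7.63 dB.

7.6 dB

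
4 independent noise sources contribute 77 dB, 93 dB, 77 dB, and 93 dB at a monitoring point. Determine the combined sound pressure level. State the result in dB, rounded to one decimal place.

96.1 dB

For uncorrelated sources the intensities add, so convert each level to linear form, sum, and take 10·log₁₀ of the total.
Σ 10^(L/10) = 10^(77/10) + 10^(93/10) + 10^(77/10) + 10^(93/10) = 4.091e+09.
L_total = 10·log₁₀(4.091e+09) = 96.12 dB.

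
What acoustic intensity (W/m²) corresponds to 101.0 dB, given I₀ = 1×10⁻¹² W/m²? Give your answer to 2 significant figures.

I/I₀ = 10^(101.0/10) = 1.259e+10, so I = 1.259e+10 × 10⁻¹² W/m².

0.013 W/m²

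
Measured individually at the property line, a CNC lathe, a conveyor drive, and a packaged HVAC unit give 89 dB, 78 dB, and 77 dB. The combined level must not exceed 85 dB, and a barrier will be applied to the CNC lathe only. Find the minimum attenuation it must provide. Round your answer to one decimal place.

5.9 dB

Fixed contribution from the other sources: Σ 10^(L/10) = 10^(78/10) + 10^(77/10) = 1.132e+08 (80.54 dB).
To meet 85 dB overall, the treated CNC lathe may contribute at most 10^(85/10) − 1.132e+08 = 2.030e+08, i.e. 83.08 dB.
Required insertion loss = 89 − 83.08 = 5.92 dB.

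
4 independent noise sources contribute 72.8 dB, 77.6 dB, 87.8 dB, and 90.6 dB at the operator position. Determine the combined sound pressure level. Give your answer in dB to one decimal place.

Incoherent sources combine by intensity addition: L_total = 10·log₁₀(Σ 10^(L_i/10)).
Σ 10^(L/10) = 10^(72.8/10) + 10^(77.6/10) + 10^(87.8/10) + 10^(90.6/10) = 1.827e+09.
L_total = 10·log₁₀(1.827e+09) = 92.62 dB.

92.6 dB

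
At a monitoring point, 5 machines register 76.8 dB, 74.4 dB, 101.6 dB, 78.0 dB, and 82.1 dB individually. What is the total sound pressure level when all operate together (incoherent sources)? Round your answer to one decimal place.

For uncorrelated sources the intensities add, so convert each level to linear form, sum, and take 10·log₁₀ of the total.
Σ 10^(L/10) = 10^(76.8/10) + 10^(74.4/10) + 10^(101.6/10) + 10^(78.0/10) + 10^(82.1/10) = 1.476e+10.
L_total = 10·log₁₀(1.476e+10) = 101.69 dB.

101.7 dB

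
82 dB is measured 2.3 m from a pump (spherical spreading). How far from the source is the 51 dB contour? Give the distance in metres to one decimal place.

For a point source L₁ − L₂ = 20·log₁₀(r₂/r₁), so r₂ = r₁·10^((L₁−L₂)/20).
r₂ = 2.3·10^((82−51)/20) = 2.3·10^(31.0/20) = 81.61 m.

81.6 m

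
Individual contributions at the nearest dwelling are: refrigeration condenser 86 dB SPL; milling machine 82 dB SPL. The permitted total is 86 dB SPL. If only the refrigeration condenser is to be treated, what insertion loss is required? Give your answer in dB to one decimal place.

2.2 dB

The untreated sources together contribute 10^(82/10) = 1.585e+08, i.e. 82.00 dB SPL.
The limit corresponds to 10^(86/10) = 3.981e+08; subtracting the fixed part leaves 2.396e+08 for the refrigeration condenser, i.e. 83.80 dB SPL.
Required insertion loss = 86 − 83.80 = 2.20 dB.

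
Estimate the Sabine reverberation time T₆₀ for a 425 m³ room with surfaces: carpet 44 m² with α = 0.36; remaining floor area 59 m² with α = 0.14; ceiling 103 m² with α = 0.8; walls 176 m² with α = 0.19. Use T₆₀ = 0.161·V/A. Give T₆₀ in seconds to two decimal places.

Summing Sᵢαᵢ: 44·0.36 + 59·0.14 + 103·0.8 + 176·0.19 = 139.94 m².
T₆₀ = 0.161 × 425 / 139.94 = 0.489 s.

0.49 s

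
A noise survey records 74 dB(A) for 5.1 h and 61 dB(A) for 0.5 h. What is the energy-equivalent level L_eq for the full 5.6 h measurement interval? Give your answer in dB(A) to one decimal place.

73.6 dB(A)

Weight each interval's intensity by its duration and average over T = 5.6 h:
Σ tᵢ·10^(Lᵢ/10) = 5.1·10^(74/10) + 0.5·10^(61/10) = 1.287e+08.
L_eq = 10·log₁₀(1.287e+08/5.6) = 73.62 dB(A).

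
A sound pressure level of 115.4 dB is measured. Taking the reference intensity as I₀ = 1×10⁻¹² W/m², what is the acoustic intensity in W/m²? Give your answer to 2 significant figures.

I/I₀ = 10^(115.4/10) = 3.467e+11, so I = 3.467e+11 × 10⁻¹² W/m².

0.35 W/m²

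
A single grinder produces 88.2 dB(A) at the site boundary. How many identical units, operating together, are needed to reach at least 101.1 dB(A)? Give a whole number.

20

Need L₁ + 10·log₁₀ N ≥ 101.1, i.e. log₁₀ N ≥ 1.29.
N ≥ 10^(12.9/10) = 19.498, so N = 20.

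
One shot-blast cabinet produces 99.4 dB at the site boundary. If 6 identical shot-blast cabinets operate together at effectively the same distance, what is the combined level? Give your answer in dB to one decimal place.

With 6 equal, uncorrelated contributions the intensity is 6× that of one unit, giving a rise of 10·log₁₀ 6.
L_total = 99.4 + 10·log₁₀(6) = 99.4 + 7.782 = 107.18 dB.

107.2 dB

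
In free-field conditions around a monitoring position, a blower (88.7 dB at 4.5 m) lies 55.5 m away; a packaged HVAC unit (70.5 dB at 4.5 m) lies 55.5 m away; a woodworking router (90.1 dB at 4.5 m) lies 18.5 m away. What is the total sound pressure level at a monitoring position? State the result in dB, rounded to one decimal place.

First find each source's level at the receiver (point-source: −20·log₁₀(r/r_ref)), then combine on an intensity basis.
blower: 88.7 − 20·log₁₀(55.5/4.5) = 88.7 − 21.82 = 66.88 dB.
packaged HVAC unit: 70.5 − 20·log₁₀(55.5/4.5) = 70.5 − 21.82 = 48.68 dB.
woodworking router: 90.1 − 20·log₁₀(18.5/4.5) = 90.1 − 12.28 = 77.82 dB.
Σ 10^(L/10) = 6.549e+07 → L_total = 10·log₁₀(6.549e+07) = 78.16 dB.

78.2 dB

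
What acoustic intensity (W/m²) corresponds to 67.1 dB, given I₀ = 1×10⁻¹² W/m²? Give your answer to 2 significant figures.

5.1e-06 W/m²

I = I₀·10^(L/10) = 10⁻¹² × 10^(67.1/10) = 10^(-5.290).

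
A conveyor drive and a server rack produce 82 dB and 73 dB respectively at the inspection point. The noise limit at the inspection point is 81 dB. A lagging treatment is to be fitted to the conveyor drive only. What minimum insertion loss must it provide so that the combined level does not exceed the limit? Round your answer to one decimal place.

1.7 dB

Everything except the conveyor drive sums to 10^(73/10) = 1.995e+07 in linear terms, 73.00 dB.
The limit corresponds to 10^(81/10) = 1.259e+08; subtracting the fixed part leaves 1.059e+08 for the conveyor drive, i.e. 80.25 dB.
Required insertion loss = 82 − 80.25 = 1.75 dB.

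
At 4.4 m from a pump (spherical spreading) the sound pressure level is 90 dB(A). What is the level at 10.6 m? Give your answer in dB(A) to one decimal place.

Spherical spreading from a point source gives a 20·log₁₀(r₂/r₁) drop.
L₂ = 90 − 20·log₁₀(10.6/4.4) = 90 − 7.637 = 82.36 dB(A).

82.4 dB(A)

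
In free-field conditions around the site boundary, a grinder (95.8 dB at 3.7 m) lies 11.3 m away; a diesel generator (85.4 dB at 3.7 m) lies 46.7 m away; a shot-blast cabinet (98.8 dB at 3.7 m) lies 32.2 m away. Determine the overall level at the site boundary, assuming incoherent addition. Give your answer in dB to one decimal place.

87.1 dB

Propagate each source to the receiver with L = L_ref − 20·log₁₀(r/r_ref), then add intensities.
grinder: 95.8 − 20·log₁₀(11.3/3.7) = 95.8 − 9.70 = 86.10 dB.
diesel generator: 85.4 − 20·log₁₀(46.7/3.7) = 85.4 − 22.02 = 63.38 dB.
shot-blast cabinet: 98.8 − 20·log₁₀(32.2/3.7) = 98.8 − 18.79 = 80.01 dB.
Σ 10^(L/10) = 5.099e+08 → L_total = 10·log₁₀(5.099e+08) = 87.08 dB.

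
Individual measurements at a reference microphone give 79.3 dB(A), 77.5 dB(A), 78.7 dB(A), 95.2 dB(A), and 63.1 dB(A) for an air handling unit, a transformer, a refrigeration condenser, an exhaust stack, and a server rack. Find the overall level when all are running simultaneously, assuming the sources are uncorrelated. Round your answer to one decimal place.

Incoherent sources combine by intensity addition: L_total = 10·log₁₀(Σ 10^(L_i/10)).
Σ 10^(L/10) = 10^(79.3/10) + 10^(77.5/10) + 10^(78.7/10) + 10^(95.2/10) + 10^(63.1/10) = 3.529e+09.
L_total = 10·log₁₀(3.529e+09) = 95.48 dB(A).

95.5 dB(A)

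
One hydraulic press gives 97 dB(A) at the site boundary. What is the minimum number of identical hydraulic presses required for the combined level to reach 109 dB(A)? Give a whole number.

Need L₁ + 10·log₁₀ N ≥ 109, i.e. log₁₀ N ≥ 1.20.
N ≥ 10^(12.0/10) = 15.849, so N = 16.

16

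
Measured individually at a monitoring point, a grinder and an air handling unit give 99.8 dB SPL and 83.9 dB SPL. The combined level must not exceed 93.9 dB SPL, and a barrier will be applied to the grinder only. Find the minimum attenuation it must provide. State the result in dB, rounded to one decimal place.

6.4 dB

Everything except the grinder sums to 10^(83.9/10) = 2.455e+08 in linear terms, 83.90 dB SPL.
To meet 93.9 dB SPL overall, the treated grinder may contribute at most 10^(93.9/10) − 2.455e+08 = 2.209e+09, i.e. 93.44 dB SPL.
Required insertion loss = 99.8 − 93.44 = 6.36 dB.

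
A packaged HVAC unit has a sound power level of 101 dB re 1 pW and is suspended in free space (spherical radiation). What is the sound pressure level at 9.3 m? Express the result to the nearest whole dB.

71 dB

Free-field spherical radiation: L_p = L_w − 10·log₁₀(4π·r²), r = 9.3 m.
4π·r² = 1087 m², 10·log₁₀ of that is 30.362 dB.
L_p = 101 − 30.362 = 70.64 dB.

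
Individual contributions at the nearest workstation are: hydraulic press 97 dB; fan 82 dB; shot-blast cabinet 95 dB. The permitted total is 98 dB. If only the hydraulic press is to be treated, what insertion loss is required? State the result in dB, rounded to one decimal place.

Everything except the hydraulic press sums to 10^(82/10) + 10^(95/10) = 3.321e+09 in linear terms, 95.21 dB.
The limit corresponds to 10^(98/10) = 6.310e+09; subtracting the fixed part leaves 2.989e+09 for the hydraulic press, i.e. 94.75 dB.
Required insertion loss = 97 − 94.75 = 2.25 dB.

2.2 dB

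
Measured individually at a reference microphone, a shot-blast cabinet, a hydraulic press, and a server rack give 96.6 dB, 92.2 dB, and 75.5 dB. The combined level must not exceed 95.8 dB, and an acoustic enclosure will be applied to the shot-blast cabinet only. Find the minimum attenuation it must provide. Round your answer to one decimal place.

Fixed contribution from the other sources: Σ 10^(L/10) = 10^(92.2/10) + 10^(75.5/10) = 1.695e+09 (92.29 dB).
The limit corresponds to 10^(95.8/10) = 3.802e+09; subtracting the fixed part leaves 2.107e+09 for the shot-blast cabinet, i.e. 93.24 dB.
So the shot-blast cabinet must be reduced from 96.6 to 93.24 dB: IL = 3.36 dB.

3.4 dB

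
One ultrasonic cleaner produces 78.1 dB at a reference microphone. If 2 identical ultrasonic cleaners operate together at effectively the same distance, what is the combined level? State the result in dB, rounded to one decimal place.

L_total = L₁ + 10·log₁₀ N for N identical incoherent sources.
L_total = 78.1 + 10·log₁₀(2) = 78.1 + 3.010 = 81.11 dB.

81.1 dB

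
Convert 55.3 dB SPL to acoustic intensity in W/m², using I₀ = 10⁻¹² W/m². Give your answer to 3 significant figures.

I = I₀·10^(L/10) = 10⁻¹² × 10^(55.3/10) = 10^(-6.470).

3.39e-07 W/m²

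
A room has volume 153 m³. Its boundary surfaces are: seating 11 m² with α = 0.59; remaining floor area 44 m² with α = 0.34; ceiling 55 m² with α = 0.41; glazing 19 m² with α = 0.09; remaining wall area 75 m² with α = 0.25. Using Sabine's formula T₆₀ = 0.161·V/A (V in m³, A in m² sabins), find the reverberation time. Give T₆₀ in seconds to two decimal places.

A = Σ Sᵢαᵢ = 11·0.59 + 44·0.34 + 55·0.41 + 19·0.09 + 75·0.25 = 64.46 m².
T₆₀ = 0.161·V/A = 0.161·153/64.46 = 0.382 s.

0.38 s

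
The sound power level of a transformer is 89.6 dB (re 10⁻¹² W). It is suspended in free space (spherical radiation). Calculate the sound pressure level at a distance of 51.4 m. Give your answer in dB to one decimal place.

Free-field spherical radiation: L_p = L_w − 10·log₁₀(4π·r²), r = 51.4 m.
4π·r² = 3.32e+04 m², 10·log₁₀ of that is 45.211 dB.
L_p = 89.6 − 45.211 = 44.39 dB.

44.4 dB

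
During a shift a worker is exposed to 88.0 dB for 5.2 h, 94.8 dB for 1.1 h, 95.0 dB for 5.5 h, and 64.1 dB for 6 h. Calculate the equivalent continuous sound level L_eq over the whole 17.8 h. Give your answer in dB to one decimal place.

91.3 dB

Weight each interval's intensity by its duration and average over T = 17.8 h:
Σ tᵢ·10^(Lᵢ/10) = 5.2·10^(88.0/10) + 1.1·10^(94.8/10) + 5.5·10^(95.0/10) + 6·10^(64.1/10) = 2.401e+10.
L_eq = 10·log₁₀(2.401e+10/17.8) = 91.30 dB.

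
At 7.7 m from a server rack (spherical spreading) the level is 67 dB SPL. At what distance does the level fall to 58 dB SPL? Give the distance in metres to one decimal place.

Point-source spreading drops the level by 20·log₁₀(r₂/r₁); inverting, r₂/r₁ = 10^(ΔL/20).
r₂ = 7.7·10^((67−58)/20) = 7.7·10^(9.0/20) = 21.70 m.

21.7 m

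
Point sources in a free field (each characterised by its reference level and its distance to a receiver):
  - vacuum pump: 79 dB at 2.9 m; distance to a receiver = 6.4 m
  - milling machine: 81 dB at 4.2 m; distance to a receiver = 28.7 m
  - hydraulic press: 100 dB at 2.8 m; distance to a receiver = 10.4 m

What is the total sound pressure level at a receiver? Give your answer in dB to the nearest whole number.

89 dB

First find each source's level at the receiver (point-source: −20·log₁₀(r/r_ref)), then combine on an intensity basis.
vacuum pump: 79 − 20·log₁₀(6.4/2.9) = 79 − 6.88 = 72.12 dB.
milling machine: 81 − 20·log₁₀(28.7/4.2) = 81 − 16.69 = 64.31 dB.
hydraulic press: 100 − 20·log₁₀(10.4/2.8) = 100 − 11.40 = 88.60 dB.
Σ 10^(L/10) = 7.439e+08 → L_total = 10·log₁₀(7.439e+08) = 88.71 dB.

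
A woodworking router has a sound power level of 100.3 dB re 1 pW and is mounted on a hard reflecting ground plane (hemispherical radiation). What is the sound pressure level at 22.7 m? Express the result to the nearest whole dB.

The power spreads over a hemisphere of area 2π·r², so L_p = L_w − 10·log₁₀(2π·r²).
2π·r² = 3238 m², 10·log₁₀ of that is 35.102 dB.
L_p = 100.3 − 35.102 = 65.20 dB.

65 dB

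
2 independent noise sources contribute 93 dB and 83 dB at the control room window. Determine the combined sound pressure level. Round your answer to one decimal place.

Incoherent sources combine by intensity addition: L_total = 10·log₁₀(Σ 10^(L_i/10)).
Σ 10^(L/10) = 10^(93/10) + 10^(83/10) = 2.195e+09.
L_total = 10·log₁₀(2.195e+09) = 93.41 dB.

93.4 dB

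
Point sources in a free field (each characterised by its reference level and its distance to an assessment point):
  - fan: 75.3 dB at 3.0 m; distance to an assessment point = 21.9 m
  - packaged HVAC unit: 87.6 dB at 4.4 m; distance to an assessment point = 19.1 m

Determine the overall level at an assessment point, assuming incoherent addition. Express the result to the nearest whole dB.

75 dB

Propagate each source to the receiver with L = L_ref − 20·log₁₀(r/r_ref), then add intensities.
fan: 75.3 − 20·log₁₀(21.9/3.0) = 75.3 − 17.27 = 58.03 dB.
packaged HVAC unit: 87.6 − 20·log₁₀(19.1/4.4) = 87.6 − 12.75 = 74.85 dB.
Σ 10^(L/10) = 3.117e+07 → L_total = 10·log₁₀(3.117e+07) = 74.94 dB.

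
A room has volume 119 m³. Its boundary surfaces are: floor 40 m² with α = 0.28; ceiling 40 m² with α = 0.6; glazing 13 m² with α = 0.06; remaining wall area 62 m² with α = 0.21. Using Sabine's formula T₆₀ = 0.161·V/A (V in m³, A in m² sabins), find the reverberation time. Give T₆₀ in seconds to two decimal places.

Total absorption A = 40·0.28 + 40·0.6 + 13·0.06 + 62·0.21 = 49.00 m² sabins.
T₆₀ = 0.161·V/A = 0.161·119/49.00 = 0.391 s.

0.39 s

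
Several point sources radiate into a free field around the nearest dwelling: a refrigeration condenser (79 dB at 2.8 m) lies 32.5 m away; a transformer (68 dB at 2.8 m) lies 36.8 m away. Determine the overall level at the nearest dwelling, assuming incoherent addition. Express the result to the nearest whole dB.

58 dB

Apply inverse-square spreading to bring every level to the receiver, then sum 10^(L/10).
refrigeration condenser: 79 − 20·log₁₀(32.5/2.8) = 79 − 21.29 = 57.71 dB.
transformer: 68 − 20·log₁₀(36.8/2.8) = 68 − 22.37 = 45.63 dB.
Σ 10^(L/10) = 6.261e+05 → L_total = 10·log₁₀(6.261e+05) = 57.97 dB.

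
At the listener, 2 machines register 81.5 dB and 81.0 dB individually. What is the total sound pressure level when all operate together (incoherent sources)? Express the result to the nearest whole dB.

84 dB

Incoherent sources combine by intensity addition: L_total = 10·log₁₀(Σ 10^(L_i/10)).
Σ 10^(L/10) = 10^(81.5/10) + 10^(81.0/10) = 2.671e+08.
L_total = 10·log₁₀(2.671e+08) = 84.27 dB.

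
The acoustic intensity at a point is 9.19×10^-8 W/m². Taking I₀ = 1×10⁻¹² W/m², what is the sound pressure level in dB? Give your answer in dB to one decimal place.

49.6 dB

Dividing by I₀ shifts the exponent by 12: I/I₀ = 9.19×10^4.
L = 10·(0.9633 + 4) = 49.63 dB.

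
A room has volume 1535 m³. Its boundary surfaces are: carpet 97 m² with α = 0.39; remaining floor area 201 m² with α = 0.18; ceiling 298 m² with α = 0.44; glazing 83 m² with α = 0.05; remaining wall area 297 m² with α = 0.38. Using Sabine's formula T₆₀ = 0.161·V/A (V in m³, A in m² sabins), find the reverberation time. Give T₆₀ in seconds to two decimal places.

0.77 s

A = Σ Sᵢαᵢ = 97·0.39 + 201·0.18 + 298·0.44 + 83·0.05 + 297·0.38 = 322.14 m².
T₆₀ = 0.161 × 1535 / 322.14 = 0.767 s.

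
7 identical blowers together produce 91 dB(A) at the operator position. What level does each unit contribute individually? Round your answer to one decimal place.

82.5 dB(A)

Dividing the total intensity by 7 lowers the level by 10·log₁₀ 7 = 8.451 dB: L₁ = 91 − 8.451.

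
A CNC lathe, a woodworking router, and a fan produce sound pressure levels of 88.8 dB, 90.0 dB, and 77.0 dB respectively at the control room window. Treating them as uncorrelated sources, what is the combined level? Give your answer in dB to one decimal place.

92.6 dB

Incoherent sources combine by intensity addition: L_total = 10·log₁₀(Σ 10^(L_i/10)).
Σ 10^(L/10) = 10^(88.8/10) + 10^(90.0/10) + 10^(77.0/10) = 1.809e+09.
L_total = 10·log₁₀(1.809e+09) = 92.57 dB.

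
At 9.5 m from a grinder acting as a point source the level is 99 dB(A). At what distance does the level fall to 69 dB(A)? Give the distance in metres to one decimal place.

300.4 m

The 30.0 dB drop corresponds to a distance ratio of 10^(30.0/20) for a point source.
r₂ = 9.5·10^((99−69)/20) = 9.5·10^(30.0/20) = 300.42 m.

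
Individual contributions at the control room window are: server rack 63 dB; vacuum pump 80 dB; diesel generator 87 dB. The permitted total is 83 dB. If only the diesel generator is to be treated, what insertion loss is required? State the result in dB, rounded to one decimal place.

7.1 dB

Everything except the diesel generator sums to 10^(63/10) + 10^(80/10) = 1.020e+08 in linear terms, 80.09 dB.
To meet 83 dB overall, the treated diesel generator may contribute at most 10^(83/10) − 1.020e+08 = 9.753e+07, i.e. 79.89 dB.
So the diesel generator must be reduced from 87 to 79.89 dB: IL = 7.11 dB.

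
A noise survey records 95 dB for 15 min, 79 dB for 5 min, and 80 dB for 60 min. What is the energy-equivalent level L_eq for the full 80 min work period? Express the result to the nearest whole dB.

88 dB

The energy average is taken in the linear domain: L_eq = 10·log₁₀[(Σ tᵢ·10^(Lᵢ/10))/T], T = 80 min.
Σ tᵢ·10^(Lᵢ/10) = 15·10^(95/10) + 5·10^(79/10) + 60·10^(80/10) = 5.383e+10.
L_eq = 10·log₁₀(5.383e+10/80) = 88.28 dB.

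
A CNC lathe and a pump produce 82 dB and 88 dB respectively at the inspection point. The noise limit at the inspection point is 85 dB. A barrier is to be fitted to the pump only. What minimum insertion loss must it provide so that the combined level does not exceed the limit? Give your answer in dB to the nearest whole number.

6 dB

Fixed contribution from the other source: Σ 10^(L/10) = 10^(82/10) = 1.585e+08 (82.00 dB).
The limit corresponds to 10^(85/10) = 3.162e+08; subtracting the fixed part leaves 1.577e+08 for the pump, i.e. 81.98 dB.
Required insertion loss = 88 − 81.98 = 6.02 dB.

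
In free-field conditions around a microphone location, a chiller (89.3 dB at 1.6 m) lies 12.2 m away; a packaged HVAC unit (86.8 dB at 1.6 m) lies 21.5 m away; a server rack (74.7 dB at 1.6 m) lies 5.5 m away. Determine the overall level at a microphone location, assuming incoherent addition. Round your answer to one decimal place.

First find each source's level at the receiver (point-source: −20·log₁₀(r/r_ref)), then combine on an intensity basis.
chiller: 89.3 − 20·log₁₀(12.2/1.6) = 89.3 − 17.64 = 71.66 dB.
packaged HVAC unit: 86.8 − 20·log₁₀(21.5/1.6) = 86.8 − 22.57 = 64.23 dB.
server rack: 74.7 − 20·log₁₀(5.5/1.6) = 74.7 − 10.72 = 63.98 dB.
Σ 10^(L/10) = 1.979e+07 → L_total = 10·log₁₀(1.979e+07) = 72.96 dB.

73.0 dB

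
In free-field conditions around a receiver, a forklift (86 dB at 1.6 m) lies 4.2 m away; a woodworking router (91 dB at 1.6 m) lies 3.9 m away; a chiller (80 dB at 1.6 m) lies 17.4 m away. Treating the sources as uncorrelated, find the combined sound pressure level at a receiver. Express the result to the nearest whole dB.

Apply inverse-square spreading to bring every level to the receiver, then sum 10^(L/10).
forklift: 86 − 20·log₁₀(4.2/1.6) = 86 − 8.38 = 77.62 dB.
woodworking router: 91 − 20·log₁₀(3.9/1.6) = 91 − 7.74 = 83.26 dB.
chiller: 80 − 20·log₁₀(17.4/1.6) = 80 − 20.73 = 59.27 dB.
Σ 10^(L/10) = 2.705e+08 → L_total = 10·log₁₀(2.705e+08) = 84.32 dB.

84 dB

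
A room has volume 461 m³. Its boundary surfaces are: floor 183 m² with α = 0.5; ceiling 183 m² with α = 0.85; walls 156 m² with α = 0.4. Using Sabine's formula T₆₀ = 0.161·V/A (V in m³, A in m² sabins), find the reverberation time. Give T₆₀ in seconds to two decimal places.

0.24 s

Summing Sᵢαᵢ: 183·0.5 + 183·0.85 + 156·0.4 = 309.45 m².
T₆₀ = 0.161 × 461 / 309.45 = 0.240 s.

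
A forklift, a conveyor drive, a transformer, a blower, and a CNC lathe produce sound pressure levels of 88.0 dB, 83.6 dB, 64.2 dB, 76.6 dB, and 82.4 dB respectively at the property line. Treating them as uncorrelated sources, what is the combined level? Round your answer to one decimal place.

Incoherent sources combine by intensity addition: L_total = 10·log₁₀(Σ 10^(L_i/10)).
Σ 10^(L/10) = 10^(88.0/10) + 10^(83.6/10) + 10^(64.2/10) + 10^(76.6/10) + 10^(82.4/10) = 1.082e+09.
L_total = 10·log₁₀(1.082e+09) = 90.34 dB.

90.3 dB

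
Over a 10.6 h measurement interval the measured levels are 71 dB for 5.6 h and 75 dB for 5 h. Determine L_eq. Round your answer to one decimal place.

L_eq = 10·log₁₀[(1/T)·Σ tᵢ·10^(Lᵢ/10)] with T = 10.6 h.
Σ tᵢ·10^(Lᵢ/10) = 5.6·10^(71/10) + 5·10^(75/10) = 2.286e+08.
L_eq = 10·log₁₀(2.286e+08/10.6) = 73.34 dB.

73.3 dB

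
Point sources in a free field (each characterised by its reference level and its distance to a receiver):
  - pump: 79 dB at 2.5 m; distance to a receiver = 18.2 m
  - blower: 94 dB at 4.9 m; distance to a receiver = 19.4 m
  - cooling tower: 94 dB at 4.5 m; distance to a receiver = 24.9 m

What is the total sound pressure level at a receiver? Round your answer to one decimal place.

83.9 dB

Apply inverse-square spreading to bring every level to the receiver, then sum 10^(L/10).
pump: 79 − 20·log₁₀(18.2/2.5) = 79 − 17.24 = 61.76 dB.
blower: 94 − 20·log₁₀(19.4/4.9) = 94 − 11.95 = 82.05 dB.
cooling tower: 94 − 20·log₁₀(24.9/4.5) = 94 − 14.86 = 79.14 dB.
Σ 10^(L/10) = 2.438e+08 → L_total = 10·log₁₀(2.438e+08) = 83.87 dB.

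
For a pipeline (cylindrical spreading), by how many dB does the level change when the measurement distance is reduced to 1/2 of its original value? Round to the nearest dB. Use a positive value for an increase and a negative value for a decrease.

With cylindrical spreading the level changes by −10·log₁₀(r₂/r₁).
ΔL = −10·log₁₀(0.5) = +3.01 dB.

+3 dB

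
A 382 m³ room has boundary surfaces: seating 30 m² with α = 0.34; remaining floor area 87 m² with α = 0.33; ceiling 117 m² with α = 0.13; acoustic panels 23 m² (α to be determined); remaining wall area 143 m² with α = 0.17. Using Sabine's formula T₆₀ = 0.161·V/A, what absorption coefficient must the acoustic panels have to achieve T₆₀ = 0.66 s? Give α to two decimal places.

A = 0.161·V/T₆₀ = 0.161·382/0.66 = 93.18 m² sabins.
Absorption from the other surfaces = 30·0.34 + 87·0.33 + 117·0.13 + 143·0.17 = 78.43 m², so the acoustic panels must supply 14.75 m² over 23 m².
α = 14.75/23 = 0.642.

0.64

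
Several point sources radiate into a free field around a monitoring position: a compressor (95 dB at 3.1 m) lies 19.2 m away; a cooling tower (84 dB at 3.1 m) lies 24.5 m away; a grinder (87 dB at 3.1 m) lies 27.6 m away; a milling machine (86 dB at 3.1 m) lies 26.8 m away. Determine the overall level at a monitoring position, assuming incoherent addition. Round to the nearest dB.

Apply inverse-square spreading to bring every level to the receiver, then sum 10^(L/10).
compressor: 95 − 20·log₁₀(19.2/3.1) = 95 − 15.84 = 79.16 dB.
cooling tower: 84 − 20·log₁₀(24.5/3.1) = 84 − 17.96 = 66.04 dB.
grinder: 87 − 20·log₁₀(27.6/3.1) = 87 − 18.99 = 68.01 dB.
milling machine: 86 − 20·log₁₀(26.8/3.1) = 86 − 18.74 = 67.26 dB.
Σ 10^(L/10) = 9.811e+07 → L_total = 10·log₁₀(9.811e+07) = 79.92 dB.

80 dB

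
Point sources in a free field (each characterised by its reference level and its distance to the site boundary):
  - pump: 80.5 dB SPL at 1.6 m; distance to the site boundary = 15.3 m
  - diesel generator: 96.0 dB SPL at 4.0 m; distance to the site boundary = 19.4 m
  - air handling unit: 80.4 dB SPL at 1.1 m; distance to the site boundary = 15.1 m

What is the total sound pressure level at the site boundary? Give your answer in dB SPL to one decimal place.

82.3 dB SPL

First find each source's level at the receiver (point-source: −20·log₁₀(r/r_ref)), then combine on an intensity basis.
pump: 80.5 − 20·log₁₀(15.3/1.6) = 80.5 − 19.61 = 60.89 dB SPL.
diesel generator: 96.0 − 20·log₁₀(19.4/4.0) = 96.0 − 13.71 = 82.29 dB SPL.
air handling unit: 80.4 − 20·log₁₀(15.1/1.1) = 80.4 − 22.75 = 57.65 dB SPL.
Σ 10^(L/10) = 1.711e+08 → L_total = 10·log₁₀(1.711e+08) = 82.33 dB SPL.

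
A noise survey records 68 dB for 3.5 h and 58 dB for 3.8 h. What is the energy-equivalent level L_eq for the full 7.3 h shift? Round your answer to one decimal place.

The energy average is taken in the linear domain: L_eq = 10·log₁₀[(Σ tᵢ·10^(Lᵢ/10))/T], T = 7.3 h.
Σ tᵢ·10^(Lᵢ/10) = 3.5·10^(68/10) + 3.8·10^(58/10) = 2.448e+07.
L_eq = 10·log₁₀(2.448e+07/7.3) = 65.26 dB.

65.3 dB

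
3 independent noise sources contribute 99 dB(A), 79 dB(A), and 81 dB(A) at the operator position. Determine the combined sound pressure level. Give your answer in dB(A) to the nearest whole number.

Incoherent sources combine by intensity addition: L_total = 10·log₁₀(Σ 10^(L_i/10)).
Σ 10^(L/10) = 10^(99/10) + 10^(79/10) + 10^(81/10) = 8.149e+09.
L_total = 10·log₁₀(8.149e+09) = 99.11 dB(A).

99 dB(A)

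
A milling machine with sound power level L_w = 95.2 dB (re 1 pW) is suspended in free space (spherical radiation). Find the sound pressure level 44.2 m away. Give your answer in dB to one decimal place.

The power spreads over a sphere of area 4π·r², so L_p = L_w − 10·log₁₀(4π·r²).
4π·r² = 2.455e+04 m², 10·log₁₀ of that is 43.901 dB.
L_p = 95.2 − 43.901 = 51.30 dB.

51.3 dB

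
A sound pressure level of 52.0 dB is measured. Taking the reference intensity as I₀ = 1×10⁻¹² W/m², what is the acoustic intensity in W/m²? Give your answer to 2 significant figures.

I/I₀ = 10^(52.0/10) = 1.585e+05, so I = 1.585e+05 × 10⁻¹² W/m².

1.6e-07 W/m²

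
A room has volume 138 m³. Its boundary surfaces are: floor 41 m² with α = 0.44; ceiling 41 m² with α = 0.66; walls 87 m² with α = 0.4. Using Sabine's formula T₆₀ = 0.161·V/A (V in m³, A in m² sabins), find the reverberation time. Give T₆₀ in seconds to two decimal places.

0.28 s

A = Σ Sᵢαᵢ = 41·0.44 + 41·0.66 + 87·0.4 = 79.90 m².
T₆₀ = 0.161 × 138 / 79.90 = 0.278 s.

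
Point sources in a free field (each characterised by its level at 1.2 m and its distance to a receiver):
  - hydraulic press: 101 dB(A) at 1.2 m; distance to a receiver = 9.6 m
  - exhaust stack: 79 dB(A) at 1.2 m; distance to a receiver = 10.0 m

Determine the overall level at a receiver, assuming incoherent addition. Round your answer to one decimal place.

83.0 dB(A)

Apply inverse-square spreading to bring every level to the receiver, then sum 10^(L/10).
hydraulic press: 101 − 20·log₁₀(9.6/1.2) = 101 − 18.06 = 82.94 dB(A).
exhaust stack: 79 − 20·log₁₀(10.0/1.2) = 79 − 18.42 = 60.58 dB(A).
Σ 10^(L/10) = 1.979e+08 → L_total = 10·log₁₀(1.979e+08) = 82.96 dB(A).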